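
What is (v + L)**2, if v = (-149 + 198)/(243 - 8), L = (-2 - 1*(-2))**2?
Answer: 2401/55225 ≈ 0.043477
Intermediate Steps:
L = 0 (L = (-2 + 2)**2 = 0**2 = 0)
v = 49/235 ≈ 0.20851
(v + L)**2 = (49/235 + 0)**2 = (49/235)**2 = 2401/55225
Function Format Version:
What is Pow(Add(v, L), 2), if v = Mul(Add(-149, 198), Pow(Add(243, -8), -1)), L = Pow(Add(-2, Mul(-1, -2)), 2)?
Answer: Rational(2401, 55225) ≈ 0.043477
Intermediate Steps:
L = 0 (L = Pow(Add(-2, 2), 2) = Pow(0, 2) = 0)
v = Rational(49, 235) (v = Mul(49, Pow(235, -1)) = Mul(49, Rational(1, 235)) = Rational(49, 235) ≈ 0.20851)
Pow(Add(v, L), 2) = Pow(Add(Rational(49, 235), 0), 2) = Pow(Rational(49, 235), 2) = Rational(2401, 55225)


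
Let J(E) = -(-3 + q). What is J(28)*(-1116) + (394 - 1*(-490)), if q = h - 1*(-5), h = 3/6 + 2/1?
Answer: 5906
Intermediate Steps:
h = 5/2 (h = 3*(⅙) + 2*1 = ½ + 2 = 5/2 ≈ 2.5000)
q = 15/2 (q = 5/2 - 1*(-5) = 5/2 + 5 = 15/2 ≈ 7.5000)
J(E) = -9/2 (J(E) = -(-3 + 15/2) = -1*9/2 = -9/2)
J(28)*(-1116) + (394 - 1*(-490)) = -9/2*(-1116) + (394 - 1*(-490)) = 5022 + (394 + 490) = 5022 + 884 = 5906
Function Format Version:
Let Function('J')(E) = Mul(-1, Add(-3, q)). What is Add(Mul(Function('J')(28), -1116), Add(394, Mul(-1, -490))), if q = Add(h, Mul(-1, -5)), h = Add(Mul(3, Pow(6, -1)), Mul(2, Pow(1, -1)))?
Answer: 5906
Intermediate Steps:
h = Rational(5, 2) (h = Add(Mul(3, Rational(1, 6)), Mul(2, 1)) = Add(Rational(1, 2), 2) = Rational(5, 2) ≈ 2.5000)
q = Rational(15, 2) (q = Add(Rational(5, 2), Mul(-1, -5)) = Add(Rational(5, 2), 5) = Rational(15, 2) ≈ 7.5000)
Function('J')(E) = Rational(-9, 2) (Function('J')(E) = Mul(-1, Add(-3, Rational(15, 2))) = Mul(-1, Rational(9, 2)) = Rational(-9, 2))
Add(Mul(Function('J')(28), -1116), Add(394, Mul(-1, -490))) = Add(Mul(Rational(-9, 2), -1116), Add(394, Mul(-1, -490))) = Add(5022, Add(394, 490)) = Add(5022, 884) = 5906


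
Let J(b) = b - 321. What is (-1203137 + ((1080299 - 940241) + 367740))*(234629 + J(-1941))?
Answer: -161573837413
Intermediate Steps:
J(b) = -321 + b
(-1203137 + ((1080299 - 940241) + 367740))*(234629 + J(-1941)) = (-1203137 + ((1080299 - 940241) + 367740))*(234629 + (-321 - 1941)) = (-1203137 + (140058 + 367740))*(234629 - 2262) = (-1203137 + 507798)*232367 = -695339*232367 = -161573837413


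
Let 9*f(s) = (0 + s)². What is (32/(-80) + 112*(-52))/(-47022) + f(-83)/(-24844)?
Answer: 815314987/8761609260 ≈ 0.093055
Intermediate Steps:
f(s) = s²/9 (f(s) = (0 + s)²/9 = s²/9)
(32/(-80) + 112*(-52))/(-47022) + f(-83)/(-24844) = (32/(-80) + 112*(-52))/(-47022) + ((⅑)*(-83)²)/(-24844) = (32*(-1/80) - 5824)*(-1/47022) + ((⅑)*6889)*(-1/24844) = (-⅖ - 5824)*(-1/47022) + (6889/9)*(-1/24844) = -29122/5*(-1/47022) - 6889/223596 = 14561/117555 - 6889/223596 = 815314987/8761609260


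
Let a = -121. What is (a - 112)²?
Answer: 54289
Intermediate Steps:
(a - 112)² = (-121 - 112)² = (-233)² = 54289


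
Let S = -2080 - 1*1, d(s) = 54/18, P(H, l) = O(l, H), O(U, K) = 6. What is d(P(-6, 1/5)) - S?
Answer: 2084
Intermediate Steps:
P(H, l) = 6
d(s) = 3 (d(s) = 54*(1/18) = 3)
S = -2081 (S = -2080 - 1 = -2081)
d(P(-6, 1/5)) - S = 3 - 1*(-2081) = 3 + 2081 = 2084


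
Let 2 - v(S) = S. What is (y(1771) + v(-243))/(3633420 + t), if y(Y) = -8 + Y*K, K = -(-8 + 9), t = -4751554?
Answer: 767/559067 ≈ 0.0013719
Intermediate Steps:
v(S) = 2 - S
K = -1 (K = -1*1 = -1)
y(Y) = -8 - Y (y(Y) = -8 + Y*(-1) = -8 - Y)
(y(1771) + v(-243))/(3633420 + t) = ((-8 - 1*1771) + (2 - 1*(-243)))/(3633420 - 4751554) = ((-8 - 1771) + (2 + 243))/(-1118134) = (-1779 + 245)*(-1/1118134) = -1534*(-1/1118134) = 767/559067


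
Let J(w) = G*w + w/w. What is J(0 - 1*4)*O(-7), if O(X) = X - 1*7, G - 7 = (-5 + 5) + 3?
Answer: 546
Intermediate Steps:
G = 10 (G = 7 + ((-5 + 5) + 3) = 7 + (0 + 3) = 7 + 3 = 10)
O(X) = -7 + X (O(X) = X - 7 = -7 + X)
J(w) = 1 + 10*w (J(w) = 10*w + w/w = 10*w + 1 = 1 + 10*w)
J(0 - 1*4)*O(-7) = (1 + 10*(0 - 1*4))*(-7 - 7) = (1 + 10*(0 - 4))*(-14) = (1 + 10*(-4))*(-14) = (1 - 40)*(-14) = -39*(-14) = 546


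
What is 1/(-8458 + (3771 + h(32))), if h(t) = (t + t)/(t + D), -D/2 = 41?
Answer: -25/117207 ≈ -0.00021330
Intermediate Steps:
D = -82 (D = -2*41 = -82)
h(t) = 2*t/(-82 + t) (h(t) = (t + t)/(t - 82) = (2*t)/(-82 + t) = 2*t/(-82 + t))
1/(-8458 + (3771 + h(32))) = 1/(-8458 + (3771 + 2*32/(-82 + 32))) = 1/(-8458 + (3771 + 2*32/(-50))) = 1/(-8458 + (3771 + 2*32*(-1/50))) = 1/(-8458 + (3771 - 32/25)) = 1/(-8458 + 94243/25) = 1/(-117207/25) = -25/117207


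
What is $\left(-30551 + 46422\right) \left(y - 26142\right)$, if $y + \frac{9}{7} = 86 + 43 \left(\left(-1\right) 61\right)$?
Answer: $- \frac{3186293702}{7} \approx -4.5518 \cdot 10^{8}$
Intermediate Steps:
$y = - \frac{17768}{7}$ ($y = - \frac{9}{7} + \left(86 + 43 \left(\left(-1\right) 61\right)\right) = - \frac{9}{7} + \left(86 + 43 \left(-61\right)\right) = - \frac{9}{7} + \left(86 - 2623\right) = - \frac{9}{7} - 2537 = - \frac{17768}{7} \approx -2538.3$)
$\left(-30551 + 46422\right) \left(y - 26142\right) = \left(-30551 + 46422\right) \left(- \frac{17768}{7} - 26142\right) = 15871 \left(- \frac{200762}{7}\right) = - \frac{3186293702}{7}$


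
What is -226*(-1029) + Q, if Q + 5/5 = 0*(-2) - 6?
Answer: 232547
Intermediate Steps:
Q = -7 (Q = -1 + (0*(-2) - 6) = -1 + (0 - 6) = -1 - 6 = -7)
-226*(-1029) + Q = -226*(-1029) - 7 = 232554 - 7 = 232547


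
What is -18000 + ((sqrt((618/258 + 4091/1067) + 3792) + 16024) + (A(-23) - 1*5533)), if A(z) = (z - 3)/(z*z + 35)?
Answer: -2117551/282 + sqrt(7995524314646)/45881 ≈ -7447.4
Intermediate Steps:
A(z) = (-3 + z)/(35 + z**2) (A(z) = (-3 + z)/(z**2 + 35) = (-3 + z)/(35 + z**2))
-18000 + ((sqrt((618/258 + 4091/1067) + 3792) + 16024) + (A(-23) - 1*5533)) = -18000 + ((sqrt((618/258 + 4091/1067) + 3792) + 16024) + ((-3 - 23)/(35 + (-23)**2) - 1*5533)) = -18000 + ((sqrt((618*(1/258) + 4091*(1/1067)) + 3792) + 16024) + (-26/(35 + 529) - 5533)) = -18000 + ((sqrt((103/43 + 4091/1067) + 3792) + 16024) + (-26/564 - 5533)) = -18000 + ((sqrt(285814/45881 + 3792) + 16024) + ((1/564)*(-26) - 5533)) = -18000 + ((sqrt(174266566/45881) + 16024) + (-13/282 - 5533)) = -18000 + ((sqrt(7995524314646)/45881 + 16024) - 1560319/282) = -18000 + ((16024 + sqrt(7995524314646)/45881) - 1560319/282) = -18000 + (2958449/282 + sqrt(7995524314646)/45881) = -2117551/282 + sqrt(7995524314646)/45881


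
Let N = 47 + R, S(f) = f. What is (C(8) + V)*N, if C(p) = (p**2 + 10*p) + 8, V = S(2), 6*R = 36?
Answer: 8162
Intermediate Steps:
R = 6 (R = (1/6)*36 = 6)
N = 53 (N = 47 + 6 = 53)
V = 2
C(p) = 8 + p**2 + 10*p
(C(8) + V)*N = ((8 + 8**2 + 10*8) + 2)*53 = ((8 + 64 + 80) + 2)*53 = (152 + 2)*53 = 154*53 = 8162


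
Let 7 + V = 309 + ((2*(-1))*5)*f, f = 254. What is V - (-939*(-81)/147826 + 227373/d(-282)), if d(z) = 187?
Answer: -95491932087/27643462 ≈ -3454.4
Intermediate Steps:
V = -2238 (V = -7 + (309 + ((2*(-1))*5)*254) = -7 + (309 - 2*5*254) = -7 + (309 - 10*254) = -7 + (309 - 2540) = -7 - 2231 = -2238)
V - (-939*(-81)/147826 + 227373/d(-282)) = -2238 - (-939*(-81)/147826 + 227373/187) = -2238 - (76059*(1/147826) + 227373*(1/187)) = -2238 - (76059/147826 + 227373/187) = -2238 - 1*33625864131/27643462 = -2238 - 33625864131/27643462 = -95491932087/27643462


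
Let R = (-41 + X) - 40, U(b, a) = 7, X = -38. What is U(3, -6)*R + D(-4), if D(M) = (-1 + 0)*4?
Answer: -837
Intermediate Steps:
R = -119 (R = (-41 - 38) - 40 = -79 - 40 = -119)
D(M) = -4 (D(M) = -1*4 = -4)
U(3, -6)*R + D(-4) = 7*(-119) - 4 = -833 - 4 = -837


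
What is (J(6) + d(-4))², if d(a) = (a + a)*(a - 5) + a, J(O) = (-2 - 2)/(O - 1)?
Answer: 112896/25 ≈ 4515.8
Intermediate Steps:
J(O) = -4/(-1 + O)
d(a) = a + 2*a*(-5 + a) (d(a) = (2*a)*(-5 + a) + a = 2*a*(-5 + a) + a = a + 2*a*(-5 + a))
(J(6) + d(-4))² = (-4/(-1 + 6) - 4*(-9 + 2*(-4)))² = (-4/5 - 4*(-9 - 8))² = (-4*⅕ - 4*(-17))² = (-⅘ + 68)² = (336/5)² = 112896/25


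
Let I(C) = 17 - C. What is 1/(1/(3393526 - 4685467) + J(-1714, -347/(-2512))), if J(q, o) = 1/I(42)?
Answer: -32298525/1291966 ≈ -25.000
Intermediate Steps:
J(q, o) = -1/25 (J(q, o) = 1/(17 - 1*42) = 1/(17 - 42) = 1/(-25) = -1/25)
1/(1/(3393526 - 4685467) + J(-1714, -347/(-2512))) = 1/(1/(3393526 - 4685467) - 1/25) = 1/(1/(-1291941) - 1/25) = 1/(-1/1291941 - 1/25) = 1/(-1291966/32298525) = -32298525/1291966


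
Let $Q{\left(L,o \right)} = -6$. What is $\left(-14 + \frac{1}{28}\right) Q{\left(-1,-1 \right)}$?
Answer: $\frac{1173}{14} \approx 83.786$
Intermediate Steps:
$\left(-14 + \frac{1}{28}\right) Q{\left(-1,-1 \right)} = \left(-14 + \frac{1}{28}\right) \left(-6\right) = \left(- \frac{391}{28}\right) \left(-6\right) = \frac{1173}{14}$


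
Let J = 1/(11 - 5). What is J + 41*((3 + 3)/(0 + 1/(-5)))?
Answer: -7379/6 ≈ -1229.8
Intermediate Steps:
J = ⅙ (J = 1/6 = ⅙ ≈ 0.16667)
J + 41*((3 + 3)/(0 + 1/(-5))) = ⅙ + 41*((3 + 3)/(0 + 1/(-5))) = ⅙ + 41*(6/(0 - ⅕)) = ⅙ + 41*(6/(-⅕)) = ⅙ + 41*(-5*6) = ⅙ + 41*(-30) = ⅙ - 1230 = -7379/6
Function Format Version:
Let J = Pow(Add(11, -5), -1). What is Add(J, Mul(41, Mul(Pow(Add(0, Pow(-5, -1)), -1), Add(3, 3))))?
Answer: Rational(-7379, 6) ≈ -1229.8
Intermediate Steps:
J = Rational(1, 6) (J = Pow(6, -1) = Rational(1, 6) ≈ 0.16667)
Add(J, Mul(41, Mul(Pow(Add(0, Pow(-5, -1)), -1), Add(3, 3)))) = Add(Rational(1, 6), Mul(41, Mul(Pow(Add(0, Pow(-5, -1)), -1), Add(3, 3)))) = Add(Rational(1, 6), Mul(41, Mul(Pow(Add(0, Rational(-1, 5)), -1), 6))) = Add(Rational(1, 6), Mul(41, Mul(Pow(Rational(-1, 5), -1), 6))) = Add(Rational(1, 6), Mul(41, Mul(-5, 6))) = Add(Rational(1, 6), Mul(41, -30)) = Add(Rational(1, 6), -1230) = Rational(-7379, 6)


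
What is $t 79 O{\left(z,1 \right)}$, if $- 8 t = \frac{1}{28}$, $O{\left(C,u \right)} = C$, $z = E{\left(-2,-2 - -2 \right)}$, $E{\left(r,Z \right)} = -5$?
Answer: $\frac{395}{224} \approx 1.7634$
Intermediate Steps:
$z = -5$
$t = - \frac{1}{224}$ ($t = - \frac{1}{8 \cdot 28} = \left(- \frac{1}{8}\right) \frac{1}{28} = - \frac{1}{224} \approx -0.0044643$)
$t 79 O{\left(z,1 \right)} = \left(- \frac{1}{224}\right) 79 \left(-5\right) = \left(- \frac{79}{224}\right) \left(-5\right) = \frac{395}{224}$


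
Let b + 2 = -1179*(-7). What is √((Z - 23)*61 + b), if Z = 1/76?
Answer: √9889671/38 ≈ 82.757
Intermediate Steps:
b = 8251 (b = -2 - 1179*(-7) = -2 + 8253 = 8251)
Z = 1/76 ≈ 0.013158
√((Z - 23)*61 + b) = √((1/76 - 23)*61 + 8251) = √(-1747/76*61 + 8251) = √(-106567/76 + 8251) = √(520509/76) = √9889671/38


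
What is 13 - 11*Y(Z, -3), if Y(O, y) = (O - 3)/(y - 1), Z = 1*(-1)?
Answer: 2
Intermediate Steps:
Z = -1
Y(O, y) = (-3 + O)/(-1 + y)
13 - 11*Y(Z, -3) = 13 - 11*(-3 - 1)/(-1 - 3) = 13 - 11*(-4)/(-4) = 13 - (-11)*(-4)/4 = 13 - 11*1 = 13 - 11 = 2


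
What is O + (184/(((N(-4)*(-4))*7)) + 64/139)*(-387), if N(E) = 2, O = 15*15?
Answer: 1282788/973 ≈ 1318.4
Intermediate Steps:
O = 225
O + (184/(((N(-4)*(-4))*7)) + 64/139)*(-387) = 225 + (184/(((2*(-4))*7)) + 64/139)*(-387) = 225 + (184/((-8*7)) + 64*(1/139))*(-387) = 225 + (184/(-56) + 64/139)*(-387) = 225 + (184*(-1/56) + 64/139)*(-387) = 225 + (-23/7 + 64/139)*(-387) = 225 - 2749/973*(-387) = 225 + 1063863/973 = 1282788/973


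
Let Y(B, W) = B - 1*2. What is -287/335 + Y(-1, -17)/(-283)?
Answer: -80216/94805 ≈ -0.84612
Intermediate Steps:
Y(B, W) = -2 + B (Y(B, W) = B - 2 = -2 + B)
-287/335 + Y(-1, -17)/(-283) = -287/335 + (-2 - 1)/(-283) = -287*1/335 - 3*(-1/283) = -287/335 + 3/283 = -80216/94805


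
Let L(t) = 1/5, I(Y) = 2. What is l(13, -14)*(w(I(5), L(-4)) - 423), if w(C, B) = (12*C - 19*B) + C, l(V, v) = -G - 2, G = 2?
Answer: 8016/5 ≈ 1603.2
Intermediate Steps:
l(V, v) = -4 (l(V, v) = -1*2 - 2 = -2 - 2 = -4)
L(t) = ⅕
w(C, B) = -19*B + 13*C (w(C, B) = (-19*B + 12*C) + C = -19*B + 13*C)
l(13, -14)*(w(I(5), L(-4)) - 423) = -4*((-19*⅕ + 13*2) - 423) = -4*((-19/5 + 26) - 423) = -4*(111/5 - 423) = -4*(-2004/5) = 8016/5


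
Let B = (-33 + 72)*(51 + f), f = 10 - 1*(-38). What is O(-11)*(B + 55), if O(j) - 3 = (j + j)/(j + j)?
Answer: 15664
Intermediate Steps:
f = 48 (f = 10 + 38 = 48)
O(j) = 4 (O(j) = 3 + (j + j)/(j + j) = 3 + (2*j)/((2*j)) = 3 + (2*j)*(1/(2*j)) = 3 + 1 = 4)
B = 3861 (B = (-33 + 72)*(51 + 48) = 39*99 = 3861)
O(-11)*(B + 55) = 4*(3861 + 55) = 4*3916 = 15664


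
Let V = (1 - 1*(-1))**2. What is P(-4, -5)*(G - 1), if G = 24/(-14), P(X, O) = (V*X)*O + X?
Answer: -1444/7 ≈ -206.29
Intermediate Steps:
V = 4 (V = (1 + 1)**2 = 2**2 = 4)
P(X, O) = X + 4*O*X (P(X, O) = (4*X)*O + X = 4*O*X + X = X + 4*O*X)
G = -12/7 (G = 24*(-1/14) = -12/7 ≈ -1.7143)
P(-4, -5)*(G - 1) = (-4*(1 + 4*(-5)))*(-12/7 - 1) = -4*(1 - 20)*(-19/7) = -4*(-19)*(-19/7) = 76*(-19/7) = -1444/7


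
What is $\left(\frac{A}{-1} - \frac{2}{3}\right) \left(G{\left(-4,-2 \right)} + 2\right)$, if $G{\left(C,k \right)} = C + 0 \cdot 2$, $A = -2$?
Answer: $- \frac{8}{3} \approx -2.6667$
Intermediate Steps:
$G{\left(C,k \right)} = C$ ($G{\left(C,k \right)} = C + 0 = C$)
$\left(\frac{A}{-1} - \frac{2}{3}\right) \left(G{\left(-4,-2 \right)} + 2\right) = \left(- \frac{2}{-1} - \frac{2}{3}\right) \left(-4 + 2\right) = \left(\left(-2\right) \left(-1\right) - \frac{2}{3}\right) \left(-2\right) = \left(2 - \frac{2}{3}\right) \left(-2\right) = \frac{4}{3} \left(-2\right) = - \frac{8}{3}$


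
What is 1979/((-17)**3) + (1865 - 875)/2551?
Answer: -184559/12533063 ≈ -0.014726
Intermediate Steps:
1979/((-17)**3) + (1865 - 875)/2551 = 1979/(-4913) + 990*(1/2551) = 1979*(-1/4913) + 990/2551 = -1979/4913 + 990/2551 = -184559/12533063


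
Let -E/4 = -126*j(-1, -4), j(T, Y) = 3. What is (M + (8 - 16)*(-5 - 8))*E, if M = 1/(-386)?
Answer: 30348108/193 ≈ 1.5724e+5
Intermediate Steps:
E = 1512 (E = -(-504)*3 = -4*(-378) = 1512)
M = -1/386 ≈ -0.0025907
(M + (8 - 16)*(-5 - 8))*E = (-1/386 + (8 - 16)*(-5 - 8))*1512 = (-1/386 - 8*(-13))*1512 = (-1/386 + 104)*1512 = (40143/386)*1512 = 30348108/193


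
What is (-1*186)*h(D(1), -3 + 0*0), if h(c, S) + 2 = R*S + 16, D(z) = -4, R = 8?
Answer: 1860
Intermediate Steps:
h(c, S) = 14 + 8*S (h(c, S) = -2 + (8*S + 16) = -2 + (16 + 8*S) = 14 + 8*S)
(-1*186)*h(D(1), -3 + 0*0) = (-1*186)*(14 + 8*(-3 + 0*0)) = -186*(14 + 8*(-3 + 0)) = -186*(14 + 8*(-3)) = -186*(14 - 24) = -186*(-10) = 1860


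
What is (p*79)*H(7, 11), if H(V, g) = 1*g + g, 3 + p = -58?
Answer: -106018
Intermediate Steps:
p = -61 (p = -3 - 58 = -61)
H(V, g) = 2*g (H(V, g) = g + g = 2*g)
(p*79)*H(7, 11) = (-61*79)*(2*11) = -4819*22 = -106018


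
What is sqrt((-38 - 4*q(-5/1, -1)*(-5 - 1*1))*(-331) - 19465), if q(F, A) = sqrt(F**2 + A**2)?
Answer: sqrt(-6887 - 7944*sqrt(26)) ≈ 217.7*I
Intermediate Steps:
q(F, A) = sqrt(A**2 + F**2)
sqrt((-38 - 4*q(-5/1, -1)*(-5 - 1*1))*(-331) - 19465) = sqrt((-38 - 4*sqrt((-1)**2 + (-5/1)**2)*(-5 - 1*1))*(-331) - 19465) = sqrt((-38 - 4*sqrt(1 + (-5*1)**2)*(-5 - 1))*(-331) - 19465) = sqrt((-38 - 4*sqrt(1 + (-5)**2)*(-6))*(-331) - 19465) = sqrt((-38 - 4*sqrt(1 + 25)*(-6))*(-331) - 19465) = sqrt((-38 - 4*sqrt(26)*(-6))*(-331) - 19465) = sqrt((-38 - (-24)*sqrt(26))*(-331) - 19465) = sqrt((-38 + 24*sqrt(26))*(-331) - 19465) = sqrt((12578 - 7944*sqrt(26)) - 19465) = sqrt(-6887 - 7944*sqrt(26))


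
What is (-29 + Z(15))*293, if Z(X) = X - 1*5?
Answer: -5567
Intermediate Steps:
Z(X) = -5 + X (Z(X) = X - 5 = -5 + X)
(-29 + Z(15))*293 = (-29 + (-5 + 15))*293 = (-29 + 10)*293 = -19*293 = -5567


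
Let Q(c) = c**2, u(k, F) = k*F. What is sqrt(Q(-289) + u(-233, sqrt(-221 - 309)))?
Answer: sqrt(83521 - 233*I*sqrt(530)) ≈ 289.15 - 9.2756*I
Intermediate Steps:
u(k, F) = F*k
sqrt(Q(-289) + u(-233, sqrt(-221 - 309))) = sqrt((-289)**2 + sqrt(-221 - 309)*(-233)) = sqrt(83521 + sqrt(-530)*(-233)) = sqrt(83521 + (I*sqrt(530))*(-233)) = sqrt(83521 - 233*I*sqrt(530))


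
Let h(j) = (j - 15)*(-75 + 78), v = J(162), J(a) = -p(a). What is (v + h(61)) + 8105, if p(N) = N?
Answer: 8081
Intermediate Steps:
J(a) = -a
v = -162 (v = -1*162 = -162)
h(j) = -45 + 3*j (h(j) = (-15 + j)*3 = -45 + 3*j)
(v + h(61)) + 8105 = (-162 + (-45 + 3*61)) + 8105 = (-162 + (-45 + 183)) + 8105 = (-162 + 138) + 8105 = -24 + 8105 = 8081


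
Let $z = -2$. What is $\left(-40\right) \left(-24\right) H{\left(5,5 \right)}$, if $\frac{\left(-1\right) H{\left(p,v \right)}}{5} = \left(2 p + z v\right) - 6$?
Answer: $28800$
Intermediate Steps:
$H{\left(p,v \right)} = 30 - 10 p + 10 v$ ($H{\left(p,v \right)} = - 5 \left(\left(2 p - 2 v\right) - 6\right) = - 5 \left(\left(- 2 v + 2 p\right) - 6\right) = - 5 \left(-6 - 2 v + 2 p\right) = 30 - 10 p + 10 v$)
$\left(-40\right) \left(-24\right) H{\left(5,5 \right)} = \left(-40\right) \left(-24\right) \left(30 - 50 + 10 \cdot 5\right) = 960 \left(30 - 50 + 50\right) = 960 \cdot 30 = 28800$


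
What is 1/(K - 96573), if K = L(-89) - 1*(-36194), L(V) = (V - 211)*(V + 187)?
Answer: -1/89779 ≈ -1.1138e-5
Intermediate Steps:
L(V) = (-211 + V)*(187 + V)
K = 6794 (K = (-39457 + (-89)**2 - 24*(-89)) - 1*(-36194) = (-39457 + 7921 + 2136) + 36194 = -29400 + 36194 = 6794)
1/(K - 96573) = 1/(6794 - 96573) = 1/(-89779) = -1/89779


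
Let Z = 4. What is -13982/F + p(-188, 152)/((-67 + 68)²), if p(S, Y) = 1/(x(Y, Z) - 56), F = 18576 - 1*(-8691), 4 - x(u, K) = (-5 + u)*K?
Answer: -8975747/17450880 ≈ -0.51434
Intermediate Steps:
x(u, K) = 4 - K*(-5 + u) (x(u, K) = 4 - (-5 + u)*K = 4 - K*(-5 + u))
F = 27267 (F = 18576 + 8691 = 27267)
p(S, Y) = 1/(-32 - 4*Y) (p(S, Y) = 1/((4 + 5*4 - 1*4*Y) - 56) = 1/((4 + 20 - 4*Y) - 56) = 1/((24 - 4*Y) - 56) = 1/(-32 - 4*Y))
-13982/F + p(-188, 152)/((-67 + 68)²) = -13982/27267 + (-1/(32 + 4*152))/((-67 + 68)²) = -13982*1/27267 + (-1/(32 + 608))/(1²) = -13982/27267 - 1/640/1 = -13982/27267 - 1*1/640*1 = -13982/27267 - 1/640*1 = -13982/27267 - 1/640 = -8975747/17450880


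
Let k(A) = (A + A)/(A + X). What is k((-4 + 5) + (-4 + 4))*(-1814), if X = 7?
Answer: -907/2 ≈ -453.50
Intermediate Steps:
k(A) = 2*A/(7 + A) (k(A) = (A + A)/(A + 7) = (2*A)/(7 + A) = 2*A/(7 + A))
k((-4 + 5) + (-4 + 4))*(-1814) = (2*((-4 + 5) + (-4 + 4))/(7 + ((-4 + 5) + (-4 + 4))))*(-1814) = (2*(1 + 0)/(7 + (1 + 0)))*(-1814) = (2*1/(7 + 1))*(-1814) = (2*1/8)*(-1814) = (2*1*(⅛))*(-1814) = (¼)*(-1814) = -907/2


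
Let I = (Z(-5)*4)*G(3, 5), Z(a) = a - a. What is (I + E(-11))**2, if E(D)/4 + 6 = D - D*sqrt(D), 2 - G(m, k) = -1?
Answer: -16672 - 5984*I*sqrt(11) ≈ -16672.0 - 19847.0*I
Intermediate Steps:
G(m, k) = 3 (G(m, k) = 2 - 1*(-1) = 2 + 1 = 3)
Z(a) = 0
E(D) = -24 - 4*D**(3/2) + 4*D (E(D) = -24 + 4*(D - D*sqrt(D)) = -24 + 4*(D - D**(3/2)) = -24 + (-4*D**(3/2) + 4*D) = -24 - 4*D**(3/2) + 4*D)
I = 0 (I = (0*4)*3 = 0*3 = 0)
(I + E(-11))**2 = (0 + (-24 - (-44)*I*sqrt(11) + 4*(-11)))**2 = (0 + (-24 - (-44)*I*sqrt(11) - 44))**2 = (0 + (-24 + 44*I*sqrt(11) - 44))**2 = (0 + (-68 + 44*I*sqrt(11)))**2 = (-68 + 44*I*sqrt(11))**2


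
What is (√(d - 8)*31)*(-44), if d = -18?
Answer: -1364*I*√26 ≈ -6955.1*I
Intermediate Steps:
(√(d - 8)*31)*(-44) = (√(-18 - 8)*31)*(-44) = (√(-26)*31)*(-44) = ((I*√26)*31)*(-44) = (31*I*√26)*(-44) = -1364*I*√26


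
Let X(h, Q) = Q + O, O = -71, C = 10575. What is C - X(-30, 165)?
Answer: 10481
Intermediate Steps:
X(h, Q) = -71 + Q (X(h, Q) = Q - 71 = -71 + Q)
C - X(-30, 165) = 10575 - (-71 + 165) = 10575 - 1*94 = 10575 - 94 = 10481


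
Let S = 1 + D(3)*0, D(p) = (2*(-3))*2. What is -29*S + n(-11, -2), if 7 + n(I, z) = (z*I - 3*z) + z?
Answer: -10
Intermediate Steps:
D(p) = -12 (D(p) = -6*2 = -12)
n(I, z) = -7 - 2*z + I*z (n(I, z) = -7 + ((z*I - 3*z) + z) = -7 + ((I*z - 3*z) + z) = -7 + ((-3*z + I*z) + z) = -7 + (-2*z + I*z) = -7 - 2*z + I*z)
S = 1 (S = 1 - 12*0 = 1 + 0 = 1)
-29*S + n(-11, -2) = -29*1 + (-7 - 2*(-2) - 11*(-2)) = -29 + (-7 + 4 + 22) = -29 + 19 = -10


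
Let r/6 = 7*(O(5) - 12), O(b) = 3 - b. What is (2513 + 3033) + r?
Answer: 4958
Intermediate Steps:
r = -588 (r = 6*(7*((3 - 1*5) - 12)) = 6*(7*((3 - 5) - 12)) = 6*(7*(-2 - 12)) = 6*(7*(-14)) = 6*(-98) = -588)
(2513 + 3033) + r = (2513 + 3033) - 588 = 5546 - 588 = 4958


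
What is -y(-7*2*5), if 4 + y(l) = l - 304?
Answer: 378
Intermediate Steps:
y(l) = -308 + l (y(l) = -4 + (l - 304) = -4 + (-304 + l) = -308 + l)
-y(-7*2*5) = -(-308 - 7*2*5) = -(-308 - 14*5) = -(-308 - 70) = -1*(-378) = 378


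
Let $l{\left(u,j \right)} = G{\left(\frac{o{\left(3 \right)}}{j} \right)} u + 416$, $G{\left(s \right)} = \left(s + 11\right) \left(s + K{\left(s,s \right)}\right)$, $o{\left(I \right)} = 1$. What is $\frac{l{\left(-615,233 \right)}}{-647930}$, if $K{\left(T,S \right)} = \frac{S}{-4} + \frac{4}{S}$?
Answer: $\frac{342403208581}{35175471770} \approx 9.7341$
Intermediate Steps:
$K{\left(T,S \right)} = \frac{4}{S} - \frac{S}{4}$ ($K{\left(T,S \right)} = S \left(- \frac{1}{4}\right) + \frac{4}{S} = - \frac{S}{4} + \frac{4}{S} = \frac{4}{S} - \frac{S}{4}$)
$G{\left(s \right)} = \left(11 + s\right) \left(\frac{4}{s} + \frac{3 s}{4}\right)$ ($G{\left(s \right)} = \left(s + 11\right) \left(s - \left(- \frac{4}{s} + \frac{s}{4}\right)\right) = \left(11 + s\right) \left(\frac{4}{s} + \frac{3 s}{4}\right)$)
$l{\left(u,j \right)} = 416 + u \left(4 + 44 j + \frac{3}{4 j^{2}} + \frac{33}{4 j}\right)$ ($l{\left(u,j \right)} = \left(4 + \frac{44}{1 \frac{1}{j}} + \frac{3 \left(1 \frac{1}{j}\right)^{2}}{4} + \frac{33 \cdot 1 \frac{1}{j}}{4}\right) u + 416 = \left(4 + \frac{44}{\frac{1}{j}} + \frac{3 \left(\frac{1}{j}\right)^{2}}{4} + \frac{33}{4 j}\right) u + 416 = \left(4 + 44 j + \frac{3}{4 j^{2}} + \frac{33}{4 j}\right) u + 416 = u \left(4 + 44 j + \frac{3}{4 j^{2}} + \frac{33}{4 j}\right) + 416 = 416 + u \left(4 + 44 j + \frac{3}{4 j^{2}} + \frac{33}{4 j}\right)$)
$\frac{l{\left(-615,233 \right)}}{-647930} = \frac{\frac{1}{4} \cdot \frac{1}{54289} \left(1664 \cdot 233^{2} - 615 \left(1 + 11 \cdot 233\right) \left(3 + 16 \cdot 233^{2}\right)\right)}{-647930} = \frac{1}{4} \cdot \frac{1}{54289} \left(1664 \cdot 54289 - 615 \left(1 + 2563\right) \left(3 + 16 \cdot 54289\right)\right) \left(- \frac{1}{647930}\right) = \frac{1}{4} \cdot \frac{1}{54289} \left(90336896 - 1576860 \left(3 + 868624\right)\right) \left(- \frac{1}{647930}\right) = \frac{1}{4} \cdot \frac{1}{54289} \left(90336896 - 1576860 \cdot 868627\right) \left(- \frac{1}{647930}\right) = \frac{1}{4} \cdot \frac{1}{54289} \left(90336896 - 1369703171220\right) \left(- \frac{1}{647930}\right) = \frac{1}{4} \cdot \frac{1}{54289} \left(-1369612834324\right) \left(- \frac{1}{647930}\right) = \left(- \frac{342403208581}{54289}\right) \left(- \frac{1}{647930}\right) = \frac{342403208581}{35175471770}$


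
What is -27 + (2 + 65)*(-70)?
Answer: -4717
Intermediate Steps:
-27 + (2 + 65)*(-70) = -27 + 67*(-70) = -27 - 4690 = -4717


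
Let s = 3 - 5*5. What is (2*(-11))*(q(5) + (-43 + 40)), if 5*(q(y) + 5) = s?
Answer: 1364/5 ≈ 272.80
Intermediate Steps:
s = -22 (s = 3 - 25 = -22)
q(y) = -47/5 (q(y) = -5 + (⅕)*(-22) = -5 - 22/5 = -47/5)
(2*(-11))*(q(5) + (-43 + 40)) = (2*(-11))*(-47/5 + (-43 + 40)) = -22*(-47/5 - 3) = -22*(-62/5) = 1364/5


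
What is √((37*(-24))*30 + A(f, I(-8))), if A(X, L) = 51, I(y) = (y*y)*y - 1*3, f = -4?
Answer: I*√26589 ≈ 163.06*I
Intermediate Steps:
I(y) = -3 + y³ (I(y) = y²*y - 3 = y³ - 3 = -3 + y³)
√((37*(-24))*30 + A(f, I(-8))) = √((37*(-24))*30 + 51) = √(-888*30 + 51) = √(-26640 + 51) = √(-26589) = I*√26589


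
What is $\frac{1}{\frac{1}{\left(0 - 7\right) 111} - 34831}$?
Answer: $- \frac{777}{27063688} \approx -2.871 \cdot 10^{-5}$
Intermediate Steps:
$\frac{1}{\frac{1}{\left(0 - 7\right) 111} - 34831} = \frac{1}{\frac{1}{\left(-7\right) 111} - 34831} = \frac{1}{\frac{1}{-777} - 34831} = \frac{1}{- \frac{1}{777} - 34831} = \frac{1}{- \frac{27063688}{777}} = - \frac{777}{27063688}$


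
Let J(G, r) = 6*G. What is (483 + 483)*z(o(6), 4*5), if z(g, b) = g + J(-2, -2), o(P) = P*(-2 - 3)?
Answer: -40572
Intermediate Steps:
o(P) = -5*P (o(P) = P*(-5) = -5*P)
z(g, b) = -12 + g (z(g, b) = g + 6*(-2) = g - 12 = -12 + g)
(483 + 483)*z(o(6), 4*5) = (483 + 483)*(-12 - 5*6) = 966*(-12 - 30) = 966*(-42) = -40572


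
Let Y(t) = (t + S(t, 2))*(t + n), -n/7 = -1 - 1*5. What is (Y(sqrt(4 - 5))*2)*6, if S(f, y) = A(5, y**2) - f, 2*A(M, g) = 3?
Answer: 756 + 18*I ≈ 756.0 + 18.0*I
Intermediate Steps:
A(M, g) = 3/2 (A(M, g) = (1/2)*3 = 3/2)
n = 42 (n = -7*(-1 - 1*5) = -7*(-1 - 5) = -7*(-6) = 42)
S(f, y) = 3/2 - f
Y(t) = 63 + 3*t/2 (Y(t) = (t + (3/2 - t))*(t + 42) = 3*(42 + t)/2 = 63 + 3*t/2)
(Y(sqrt(4 - 5))*2)*6 = ((63 + 3*sqrt(4 - 5)/2)*2)*6 = ((63 + 3*sqrt(-1)/2)*2)*6 = ((63 + 3*I/2)*2)*6 = (126 + 3*I)*6 = 756 + 18*I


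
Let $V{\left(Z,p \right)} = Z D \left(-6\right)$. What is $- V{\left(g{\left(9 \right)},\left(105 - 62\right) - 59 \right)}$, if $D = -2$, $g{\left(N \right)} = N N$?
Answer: $-972$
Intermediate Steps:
$g{\left(N \right)} = N^{2}$
$V{\left(Z,p \right)} = 12 Z$ ($V{\left(Z,p \right)} = Z \left(-2\right) \left(-6\right) = - 2 Z \left(-6\right) = 12 Z$)
$- V{\left(g{\left(9 \right)},\left(105 - 62\right) - 59 \right)} = - 12 \cdot 9^{2} = - 12 \cdot 81 = \left(-1\right) 972 = -972$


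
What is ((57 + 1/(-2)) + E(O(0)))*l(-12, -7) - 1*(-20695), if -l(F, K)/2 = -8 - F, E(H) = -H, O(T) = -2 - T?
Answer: 20227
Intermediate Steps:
l(F, K) = 16 + 2*F (l(F, K) = -2*(-8 - F) = 16 + 2*F)
((57 + 1/(-2)) + E(O(0)))*l(-12, -7) - 1*(-20695) = ((57 + 1/(-2)) - (-2 - 1*0))*(16 + 2*(-12)) - 1*(-20695) = ((57 - ½) - (-2 + 0))*(16 - 24) + 20695 = (113/2 - 1*(-2))*(-8) + 20695 = (113/2 + 2)*(-8) + 20695 = (117/2)*(-8) + 20695 = -468 + 20695 = 20227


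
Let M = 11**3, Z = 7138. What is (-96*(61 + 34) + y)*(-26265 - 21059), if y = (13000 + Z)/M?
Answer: 573499774568/1331 ≈ 4.3088e+8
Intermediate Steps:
M = 1331
y = 20138/1331 (y = (13000 + 7138)/1331 = 20138*(1/1331) = 20138/1331 ≈ 15.130)
(-96*(61 + 34) + y)*(-26265 - 21059) = (-96*(61 + 34) + 20138/1331)*(-26265 - 21059) = (-96*95 + 20138/1331)*(-47324) = (-9120 + 20138/1331)*(-47324) = -12118582/1331*(-47324) = 573499774568/1331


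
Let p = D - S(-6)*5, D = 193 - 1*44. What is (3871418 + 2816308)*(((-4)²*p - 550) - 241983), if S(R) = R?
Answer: -1602840602694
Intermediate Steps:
D = 149 (D = 193 - 44 = 149)
p = 179 (p = 149 - (-6)*5 = 149 - 1*(-30) = 149 + 30 = 179)
(3871418 + 2816308)*(((-4)²*p - 550) - 241983) = (3871418 + 2816308)*(((-4)²*179 - 550) - 241983) = 6687726*((16*179 - 550) - 241983) = 6687726*((2864 - 550) - 241983) = 6687726*(2314 - 241983) = 6687726*(-239669) = -1602840602694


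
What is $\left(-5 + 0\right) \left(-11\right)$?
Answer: $55$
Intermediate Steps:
$\left(-5 + 0\right) \left(-11\right) = \left(-5\right) \left(-11\right) = 55$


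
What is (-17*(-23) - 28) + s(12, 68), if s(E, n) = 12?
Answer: 375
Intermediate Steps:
(-17*(-23) - 28) + s(12, 68) = (-17*(-23) - 28) + 12 = (391 - 28) + 12 = 363 + 12 = 375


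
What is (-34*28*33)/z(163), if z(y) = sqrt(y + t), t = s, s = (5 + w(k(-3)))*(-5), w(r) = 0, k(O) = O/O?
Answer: -5236*sqrt(138)/23 ≈ -2674.3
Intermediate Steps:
k(O) = 1
s = -25 (s = (5 + 0)*(-5) = 5*(-5) = -25)
t = -25
z(y) = sqrt(-25 + y) (z(y) = sqrt(y - 25) = sqrt(-25 + y))
(-34*28*33)/z(163) = (-34*28*33)/(sqrt(-25 + 163)) = (-952*33)/(sqrt(138)) = -5236*sqrt(138)/23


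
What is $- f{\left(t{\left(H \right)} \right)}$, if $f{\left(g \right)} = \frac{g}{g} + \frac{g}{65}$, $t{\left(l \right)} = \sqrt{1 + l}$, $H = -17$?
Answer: $-1 - \frac{4 i}{65} \approx -1.0 - 0.061538 i$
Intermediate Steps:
$f{\left(g \right)} = 1 + \frac{g}{65}$ ($f{\left(g \right)} = 1 + g \frac{1}{65} = 1 + \frac{g}{65}$)
$- f{\left(t{\left(H \right)} \right)} = - (1 + \frac{\sqrt{1 - 17}}{65}) = - (1 + \frac{\sqrt{-16}}{65}) = - (1 + \frac{4 i}{65}) = -1 - \frac{4 i}{65}$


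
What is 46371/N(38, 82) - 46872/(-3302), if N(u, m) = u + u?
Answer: 78339657/125476 ≈ 624.34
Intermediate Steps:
N(u, m) = 2*u
46371/N(38, 82) - 46872/(-3302) = 46371/((2*38)) - 46872/(-3302) = 46371/76 - 46872*(-1/3302) = 46371*(1/76) + 23436/1651 = 46371/76 + 23436/1651 = 78339657/125476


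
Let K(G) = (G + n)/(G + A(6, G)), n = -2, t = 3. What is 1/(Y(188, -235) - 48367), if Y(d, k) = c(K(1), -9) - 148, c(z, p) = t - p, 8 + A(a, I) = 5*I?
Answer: -1/48503 ≈ -2.0617e-5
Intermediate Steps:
A(a, I) = -8 + 5*I
K(G) = (-2 + G)/(-8 + 6*G) (K(G) = (G - 2)/(G + (-8 + 5*G)) = (-2 + G)/(-8 + 6*G))
c(z, p) = 3 - p
Y(d, k) = -136 (Y(d, k) = (3 - 1*(-9)) - 148 = (3 + 9) - 148 = 12 - 148 = -136)
1/(Y(188, -235) - 48367) = 1/(-136 - 48367) = 1/(-48503) = -1/48503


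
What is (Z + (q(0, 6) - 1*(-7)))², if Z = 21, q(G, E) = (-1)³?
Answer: 729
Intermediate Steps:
q(G, E) = -1
(Z + (q(0, 6) - 1*(-7)))² = (21 + (-1 - 1*(-7)))² = (21 + (-1 + 7))² = (21 + 6)² = 27² = 729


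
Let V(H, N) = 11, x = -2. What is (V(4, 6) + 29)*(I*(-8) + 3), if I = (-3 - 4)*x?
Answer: -4360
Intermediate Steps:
I = 14 (I = (-3 - 4)*(-2) = -7*(-2) = 14)
(V(4, 6) + 29)*(I*(-8) + 3) = (11 + 29)*(14*(-8) + 3) = 40*(-112 + 3) = 40*(-109) = -4360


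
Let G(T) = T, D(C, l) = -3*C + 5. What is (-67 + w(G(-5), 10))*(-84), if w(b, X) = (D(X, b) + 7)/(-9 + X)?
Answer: 7140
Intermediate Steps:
D(C, l) = 5 - 3*C
w(b, X) = (12 - 3*X)/(-9 + X) (w(b, X) = ((5 - 3*X) + 7)/(-9 + X) = (12 - 3*X)/(-9 + X))
(-67 + w(G(-5), 10))*(-84) = (-67 + 3*(4 - 1*10)/(-9 + 10))*(-84) = (-67 + 3*(4 - 10)/1)*(-84) = (-67 + 3*1*(-6))*(-84) = (-67 - 18)*(-84) = -85*(-84) = 7140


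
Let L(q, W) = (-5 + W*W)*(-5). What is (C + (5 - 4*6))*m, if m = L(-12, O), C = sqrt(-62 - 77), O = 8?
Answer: 5605 - 295*I*sqrt(139) ≈ 5605.0 - 3478.0*I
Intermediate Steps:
C = I*sqrt(139) (C = sqrt(-139) = I*sqrt(139) ≈ 11.79*I)
L(q, W) = 25 - 5*W**2 (L(q, W) = (-5 + W**2)*(-5) = 25 - 5*W**2)
m = -295 (m = 25 - 5*8**2 = 25 - 5*64 = 25 - 320 = -295)
(C + (5 - 4*6))*m = (I*sqrt(139) + (5 - 4*6))*(-295) = (I*sqrt(139) + (5 - 24))*(-295) = (I*sqrt(139) - 19)*(-295) = (-19 + I*sqrt(139))*(-295) = 5605 - 295*I*sqrt(139)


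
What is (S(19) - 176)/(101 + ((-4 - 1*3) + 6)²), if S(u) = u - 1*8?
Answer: -55/34 ≈ -1.6176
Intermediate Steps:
S(u) = -8 + u (S(u) = u - 8 = -8 + u)
(S(19) - 176)/(101 + ((-4 - 1*3) + 6)²) = ((-8 + 19) - 176)/(101 + ((-4 - 1*3) + 6)²) = (11 - 176)/(101 + ((-4 - 3) + 6)²) = -165/(101 + (-7 + 6)²) = -165/(101 + (-1)²) = -165/(101 + 1) = -165/102 = -165*1/102 = -55/34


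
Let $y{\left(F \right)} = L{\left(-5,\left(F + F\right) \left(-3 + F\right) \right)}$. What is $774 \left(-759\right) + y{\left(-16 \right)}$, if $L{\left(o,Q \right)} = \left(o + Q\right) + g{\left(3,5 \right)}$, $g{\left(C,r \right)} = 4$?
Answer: $-586859$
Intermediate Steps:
$L{\left(o,Q \right)} = 4 + Q + o$ ($L{\left(o,Q \right)} = \left(o + Q\right) + 4 = \left(Q + o\right) + 4 = 4 + Q + o$)
$y{\left(F \right)} = -1 + 2 F \left(-3 + F\right)$ ($y{\left(F \right)} = 4 + \left(F + F\right) \left(-3 + F\right) - 5 = 4 + 2 F \left(-3 + F\right) - 5 = -1 + 2 F \left(-3 + F\right)$)
$774 \left(-759\right) + y{\left(-16 \right)} = 774 \left(-759\right) - \left(1 + 32 \left(-3 - 16\right)\right) = -587466 - \left(1 + 32 \left(-19\right)\right) = -587466 + \left(-1 + 608\right) = -587466 + 607 = -586859$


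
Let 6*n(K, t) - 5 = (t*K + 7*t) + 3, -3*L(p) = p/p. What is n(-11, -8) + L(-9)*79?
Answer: -59/3 ≈ -19.667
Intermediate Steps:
L(p) = -1/3 (L(p) = -p/(3*p) = -1/3*1 = -1/3)
n(K, t) = 4/3 + 7*t/6 + K*t/6 (n(K, t) = 5/6 + ((t*K + 7*t) + 3)/6 = 5/6 + ((K*t + 7*t) + 3)/6 = 5/6 + ((7*t + K*t) + 3)/6 = 5/6 + (3 + 7*t + K*t)/6 = 5/6 + (1/2 + 7*t/6 + K*t/6) = 4/3 + 7*t/6 + K*t/6)
n(-11, -8) + L(-9)*79 = (4/3 + (7/6)*(-8) + (1/6)*(-11)*(-8)) - 1/3*79 = (4/3 - 28/3 + 44/3) - 79/3 = 20/3 - 79/3 = -59/3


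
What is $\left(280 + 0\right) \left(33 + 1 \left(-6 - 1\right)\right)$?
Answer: $7280$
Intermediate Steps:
$\left(280 + 0\right) \left(33 + 1 \left(-6 - 1\right)\right) = 280 \left(33 + 1 \left(-7\right)\right) = 280 \left(33 - 7\right) = 280 \cdot 26 = 7280$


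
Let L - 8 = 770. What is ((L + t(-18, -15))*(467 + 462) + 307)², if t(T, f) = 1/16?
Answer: 133865663621089/256 ≈ 5.2291e+11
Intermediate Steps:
L = 778 (L = 8 + 770 = 778)
t(T, f) = 1/16
((L + t(-18, -15))*(467 + 462) + 307)² = ((778 + 1/16)*(467 + 462) + 307)² = ((12449/16)*929 + 307)² = (11565121/16 + 307)² = (11570033/16)² = 133865663621089/256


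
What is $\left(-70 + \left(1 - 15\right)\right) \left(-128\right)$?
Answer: $10752$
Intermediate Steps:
$\left(-70 + \left(1 - 15\right)\right) \left(-128\right) = \left(-70 - 14\right) \left(-128\right) = \left(-84\right) \left(-128\right) = 10752$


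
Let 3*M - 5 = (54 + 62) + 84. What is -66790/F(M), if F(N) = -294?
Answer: 33395/147 ≈ 227.18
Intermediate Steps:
M = 205/3 (M = 5/3 + ((54 + 62) + 84)/3 = 5/3 + (116 + 84)/3 = 5/3 + (⅓)*200 = 5/3 + 200/3 = 205/3 ≈ 68.333)
-66790/F(M) = -66790/(-294) = -66790*(-1/294) = 33395/147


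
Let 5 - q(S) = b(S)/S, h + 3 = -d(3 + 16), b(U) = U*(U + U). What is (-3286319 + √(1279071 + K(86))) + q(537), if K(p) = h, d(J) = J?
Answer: -3287388 + √1279049 ≈ -3.2863e+6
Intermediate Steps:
b(U) = 2*U² (b(U) = U*(2*U) = 2*U²)
h = -22 (h = -3 - (3 + 16) = -3 - 1*19 = -3 - 19 = -22)
K(p) = -22
q(S) = 5 - 2*S (q(S) = 5 - 2*S²/S = 5 - 2*S)
(-3286319 + √(1279071 + K(86))) + q(537) = (-3286319 + √(1279071 - 22)) + (5 - 2*537) = (-3286319 + √1279049) + (5 - 1074) = (-3286319 + √1279049) - 1069 = -3287388 + √1279049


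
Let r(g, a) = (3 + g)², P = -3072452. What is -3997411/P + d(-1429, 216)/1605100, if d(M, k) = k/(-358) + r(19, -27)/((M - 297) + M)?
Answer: 905885157095812137/696273080574543500 ≈ 1.3010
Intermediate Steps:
d(M, k) = 484/(-297 + 2*M) - k/358 (d(M, k) = k/(-358) + (3 + 19)²/((M - 297) + M) = k*(-1/358) + 22²/((-297 + M) + M) = -k/358 + 484/(-297 + 2*M) = 484/(-297 + 2*M) - k/358)
-3997411/P + d(-1429, 216)/1605100 = -3997411/(-3072452) + ((173272 + 297*216 - 2*(-1429)*216)/(358*(-297 + 2*(-1429))))/1605100 = -3997411*(-1/3072452) + ((173272 + 64152 + 617328)/(358*(-297 - 2858)))*(1/1605100) = 3997411/3072452 + ((1/358)*854752/(-3155))*(1/1605100) = 3997411/3072452 + ((1/358)*(-1/3155)*854752)*(1/1605100) = 3997411/3072452 - 427376/564745*1/1605100 = 3997411/3072452 - 106844/226618049875 = 905885157095812137/696273080574543500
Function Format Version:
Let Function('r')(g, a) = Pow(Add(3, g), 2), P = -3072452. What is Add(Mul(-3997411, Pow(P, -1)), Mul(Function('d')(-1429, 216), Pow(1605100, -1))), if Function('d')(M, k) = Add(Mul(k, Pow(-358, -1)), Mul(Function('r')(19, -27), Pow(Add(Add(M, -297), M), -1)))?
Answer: Rational(905885157095812137, 696273080574543500) ≈ 1.3010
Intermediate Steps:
Function('d')(M, k) = Add(Mul(484, Pow(Add(-297, Mul(2, M)), -1)), Mul(Rational(-1, 358), k)) (Function('d')(M, k) = Add(Mul(k, Pow(-358, -1)), Mul(Pow(Add(3, 19), 2), Pow(Add(Add(M, -297), M), -1))) = Add(Mul(k, Rational(-1, 358)), Mul(Pow(22, 2), Pow(Add(Add(-297, M), M), -1))) = Add(Mul(Rational(-1, 358), k), Mul(484, Pow(Add(-297, Mul(2, M)), -1))) = Add(Mul(484, Pow(Add(-297, Mul(2, M)), -1)), Mul(Rational(-1, 358), k)))
Add(Mul(-3997411, Pow(P, -1)), Mul(Function('d')(-1429, 216), Pow(1605100, -1))) = Add(Mul(-3997411, Pow(-3072452, -1)), Mul(Mul(Rational(1, 358), Pow(Add(-297, Mul(2, -1429)), -1), Add(173272, Mul(297, 216), Mul(-2, -1429, 216))), Pow(1605100, -1))) = Add(Mul(-3997411, Rational(-1, 3072452)), Mul(Mul(Rational(1, 358), Pow(Add(-297, -2858), -1), Add(173272, 64152, 617328)), Rational(1, 1605100))) = Add(Rational(3997411, 3072452), Mul(Mul(Rational(1, 358), Pow(-3155, -1), 854752), Rational(1, 1605100))) = Add(Rational(3997411, 3072452), Mul(Mul(Rational(1, 358), Rational(-1, 3155), 854752), Rational(1, 1605100))) = Add(Rational(3997411, 3072452), Mul(Rational(-427376, 564745), Rational(1, 1605100))) = Add(Rational(3997411, 3072452), Rational(-106844, 226618049875)) = Rational(905885157095812137, 696273080574543500)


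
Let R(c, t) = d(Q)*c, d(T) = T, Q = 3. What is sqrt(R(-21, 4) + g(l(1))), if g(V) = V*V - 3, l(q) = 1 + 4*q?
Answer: I*sqrt(41) ≈ 6.4031*I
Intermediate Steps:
g(V) = -3 + V**2 (g(V) = V**2 - 3 = -3 + V**2)
R(c, t) = 3*c
sqrt(R(-21, 4) + g(l(1))) = sqrt(3*(-21) + (-3 + (1 + 4*1)**2)) = sqrt(-63 + (-3 + (1 + 4)**2)) = sqrt(-63 + (-3 + 5**2)) = sqrt(-63 + (-3 + 25)) = sqrt(-63 + 22) = sqrt(-41) = I*sqrt(41)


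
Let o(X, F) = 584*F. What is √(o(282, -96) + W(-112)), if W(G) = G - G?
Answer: 16*I*√219 ≈ 236.78*I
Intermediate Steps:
W(G) = 0
√(o(282, -96) + W(-112)) = √(584*(-96) + 0) = √(-56064 + 0) = √(-56064) = 16*I*√219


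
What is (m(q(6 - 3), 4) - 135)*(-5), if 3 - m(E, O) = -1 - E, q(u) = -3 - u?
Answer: 685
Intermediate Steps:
m(E, O) = 4 + E (m(E, O) = 3 - (-1 - E) = 3 + (1 + E) = 4 + E)
(m(q(6 - 3), 4) - 135)*(-5) = ((4 + (-3 - (6 - 3))) - 135)*(-5) = ((4 + (-3 - 1*3)) - 135)*(-5) = ((4 + (-3 - 3)) - 135)*(-5) = ((4 - 6) - 135)*(-5) = (-2 - 135)*(-5) = -137*(-5) = 685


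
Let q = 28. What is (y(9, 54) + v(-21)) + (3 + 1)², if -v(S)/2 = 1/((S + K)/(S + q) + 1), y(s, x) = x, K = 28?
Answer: 69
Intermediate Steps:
v(S) = -1 (v(S) = -2/((S + 28)/(S + 28) + 1) = -2/((28 + S)/(28 + S) + 1) = -2/(1 + 1) = -2/2 = -2*½ = -1)
(y(9, 54) + v(-21)) + (3 + 1)² = (54 - 1) + (3 + 1)² = 53 + 4² = 53 + 16 = 69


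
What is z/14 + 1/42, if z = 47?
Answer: 71/21 ≈ 3.3810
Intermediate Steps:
z/14 + 1/42 = 47/14 + 1/42 = 71/21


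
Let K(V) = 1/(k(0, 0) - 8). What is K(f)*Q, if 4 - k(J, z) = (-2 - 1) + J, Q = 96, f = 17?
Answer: -96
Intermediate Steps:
k(J, z) = 7 - J (k(J, z) = 4 - ((-2 - 1) + J) = 4 - (-3 + J) = 4 + (3 - J) = 7 - J)
K(V) = -1 (K(V) = 1/((7 - 1*0) - 8) = 1/((7 + 0) - 8) = 1/(7 - 8) = 1/(-1) = -1)
K(f)*Q = -1*96 = -96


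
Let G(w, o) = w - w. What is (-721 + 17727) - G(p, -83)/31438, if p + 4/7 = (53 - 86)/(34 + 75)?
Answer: 17006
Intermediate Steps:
p = -667/763 (p = -4/7 + (53 - 86)/(34 + 75) = -4/7 - 33/109 = -667/763 ≈ -0.87418)
G(w, o) = 0
(-721 + 17727) - G(p, -83)/31438 = (-721 + 17727) - 0/31438 = 17006 - 0/31438 = 17006 - 1*0 = 17006 + 0 = 17006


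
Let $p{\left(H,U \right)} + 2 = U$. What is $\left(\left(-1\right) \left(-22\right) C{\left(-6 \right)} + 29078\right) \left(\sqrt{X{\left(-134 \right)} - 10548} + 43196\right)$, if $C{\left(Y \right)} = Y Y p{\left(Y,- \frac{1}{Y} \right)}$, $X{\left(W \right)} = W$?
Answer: $1193332696 + 193382 i \sqrt{218} \approx 1.1933 \cdot 10^{9} + 2.8553 \cdot 10^{6} i$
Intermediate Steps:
$p{\left(H,U \right)} = -2 + U$
$C{\left(Y \right)} = Y^{2} \left(-2 - \frac{1}{Y}\right)$ ($C{\left(Y \right)} = Y Y \left(-2 - \frac{1}{Y}\right) = Y^{2} \left(-2 - \frac{1}{Y}\right)$)
$\left(\left(-1\right) \left(-22\right) C{\left(-6 \right)} + 29078\right) \left(\sqrt{X{\left(-134 \right)} - 10548} + 43196\right) = \left(\left(-1\right) \left(-22\right) \left(\left(-1\right) \left(-6\right) \left(1 + 2 \left(-6\right)\right)\right) + 29078\right) \left(\sqrt{-134 - 10548} + 43196\right) = \left(22 \left(\left(-1\right) \left(-6\right) \left(1 - 12\right)\right) + 29078\right) \left(\sqrt{-10682} + 43196\right) = \left(22 \left(\left(-1\right) \left(-6\right) \left(-11\right)\right) + 29078\right) \left(7 i \sqrt{218} + 43196\right) = \left(22 \left(-66\right) + 29078\right) \left(43196 + 7 i \sqrt{218}\right) = \left(-1452 + 29078\right) \left(43196 + 7 i \sqrt{218}\right) = 27626 \left(43196 + 7 i \sqrt{218}\right) = 1193332696 + 193382 i \sqrt{218}$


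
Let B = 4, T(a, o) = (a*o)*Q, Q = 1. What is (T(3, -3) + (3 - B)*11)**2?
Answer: 400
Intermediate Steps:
T(a, o) = a*o (T(a, o) = (a*o)*1 = a*o)
(T(3, -3) + (3 - B)*11)**2 = (3*(-3) + (3 - 1*4)*11)**2 = (-9 + (3 - 4)*11)**2 = (-9 - 1*11)**2 = (-9 - 11)**2 = (-20)**2 = 400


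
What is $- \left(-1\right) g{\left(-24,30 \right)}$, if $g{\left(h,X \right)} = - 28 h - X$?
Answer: $642$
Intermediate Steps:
$g{\left(h,X \right)} = - X - 28 h$
$- \left(-1\right) g{\left(-24,30 \right)} = - \left(-1\right) \left(\left(-1\right) 30 - -672\right) = - \left(-1\right) \left(-30 + 672\right) = - \left(-1\right) 642 = \left(-1\right) \left(-642\right) = 642$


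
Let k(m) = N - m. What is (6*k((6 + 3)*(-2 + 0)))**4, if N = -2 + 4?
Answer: 207360000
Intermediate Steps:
N = 2
k(m) = 2 - m
(6*k((6 + 3)*(-2 + 0)))**4 = (6*(2 - (6 + 3)*(-2 + 0)))**4 = (6*(2 - 9*(-2)))**4 = (6*(2 - 1*(-18)))**4 = (6*(2 + 18))**4 = (6*20)**4 = 120**4 = 207360000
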